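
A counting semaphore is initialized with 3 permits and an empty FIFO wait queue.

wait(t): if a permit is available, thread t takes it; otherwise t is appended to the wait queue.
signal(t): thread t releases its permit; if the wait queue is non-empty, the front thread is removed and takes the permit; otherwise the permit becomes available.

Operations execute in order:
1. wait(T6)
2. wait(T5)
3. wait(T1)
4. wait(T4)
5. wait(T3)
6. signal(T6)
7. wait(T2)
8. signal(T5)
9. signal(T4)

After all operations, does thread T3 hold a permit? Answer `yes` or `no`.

Answer: yes

Derivation:
Step 1: wait(T6) -> count=2 queue=[] holders={T6}
Step 2: wait(T5) -> count=1 queue=[] holders={T5,T6}
Step 3: wait(T1) -> count=0 queue=[] holders={T1,T5,T6}
Step 4: wait(T4) -> count=0 queue=[T4] holders={T1,T5,T6}
Step 5: wait(T3) -> count=0 queue=[T4,T3] holders={T1,T5,T6}
Step 6: signal(T6) -> count=0 queue=[T3] holders={T1,T4,T5}
Step 7: wait(T2) -> count=0 queue=[T3,T2] holders={T1,T4,T5}
Step 8: signal(T5) -> count=0 queue=[T2] holders={T1,T3,T4}
Step 9: signal(T4) -> count=0 queue=[] holders={T1,T2,T3}
Final holders: {T1,T2,T3} -> T3 in holders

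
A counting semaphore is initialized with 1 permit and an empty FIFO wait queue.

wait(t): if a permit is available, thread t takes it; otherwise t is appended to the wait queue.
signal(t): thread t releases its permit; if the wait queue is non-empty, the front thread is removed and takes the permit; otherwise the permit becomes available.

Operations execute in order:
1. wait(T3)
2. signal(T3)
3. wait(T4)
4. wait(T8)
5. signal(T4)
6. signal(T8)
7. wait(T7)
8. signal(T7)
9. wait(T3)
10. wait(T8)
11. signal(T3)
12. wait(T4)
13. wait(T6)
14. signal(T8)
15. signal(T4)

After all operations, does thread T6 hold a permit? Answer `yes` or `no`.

Answer: yes

Derivation:
Step 1: wait(T3) -> count=0 queue=[] holders={T3}
Step 2: signal(T3) -> count=1 queue=[] holders={none}
Step 3: wait(T4) -> count=0 queue=[] holders={T4}
Step 4: wait(T8) -> count=0 queue=[T8] holders={T4}
Step 5: signal(T4) -> count=0 queue=[] holders={T8}
Step 6: signal(T8) -> count=1 queue=[] holders={none}
Step 7: wait(T7) -> count=0 queue=[] holders={T7}
Step 8: signal(T7) -> count=1 queue=[] holders={none}
Step 9: wait(T3) -> count=0 queue=[] holders={T3}
Step 10: wait(T8) -> count=0 queue=[T8] holders={T3}
Step 11: signal(T3) -> count=0 queue=[] holders={T8}
Step 12: wait(T4) -> count=0 queue=[T4] holders={T8}
Step 13: wait(T6) -> count=0 queue=[T4,T6] holders={T8}
Step 14: signal(T8) -> count=0 queue=[T6] holders={T4}
Step 15: signal(T4) -> count=0 queue=[] holders={T6}
Final holders: {T6} -> T6 in holders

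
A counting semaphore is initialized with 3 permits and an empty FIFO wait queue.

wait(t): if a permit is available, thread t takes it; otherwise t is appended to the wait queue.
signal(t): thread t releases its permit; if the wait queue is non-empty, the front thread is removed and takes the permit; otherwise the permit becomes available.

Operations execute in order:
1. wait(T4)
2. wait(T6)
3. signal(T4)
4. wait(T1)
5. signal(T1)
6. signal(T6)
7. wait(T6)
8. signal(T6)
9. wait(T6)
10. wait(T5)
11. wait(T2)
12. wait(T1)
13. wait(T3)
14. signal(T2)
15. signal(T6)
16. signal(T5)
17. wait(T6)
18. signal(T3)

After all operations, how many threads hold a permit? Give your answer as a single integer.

Answer: 2

Derivation:
Step 1: wait(T4) -> count=2 queue=[] holders={T4}
Step 2: wait(T6) -> count=1 queue=[] holders={T4,T6}
Step 3: signal(T4) -> count=2 queue=[] holders={T6}
Step 4: wait(T1) -> count=1 queue=[] holders={T1,T6}
Step 5: signal(T1) -> count=2 queue=[] holders={T6}
Step 6: signal(T6) -> count=3 queue=[] holders={none}
Step 7: wait(T6) -> count=2 queue=[] holders={T6}
Step 8: signal(T6) -> count=3 queue=[] holders={none}
Step 9: wait(T6) -> count=2 queue=[] holders={T6}
Step 10: wait(T5) -> count=1 queue=[] holders={T5,T6}
Step 11: wait(T2) -> count=0 queue=[] holders={T2,T5,T6}
Step 12: wait(T1) -> count=0 queue=[T1] holders={T2,T5,T6}
Step 13: wait(T3) -> count=0 queue=[T1,T3] holders={T2,T5,T6}
Step 14: signal(T2) -> count=0 queue=[T3] holders={T1,T5,T6}
Step 15: signal(T6) -> count=0 queue=[] holders={T1,T3,T5}
Step 16: signal(T5) -> count=1 queue=[] holders={T1,T3}
Step 17: wait(T6) -> count=0 queue=[] holders={T1,T3,T6}
Step 18: signal(T3) -> count=1 queue=[] holders={T1,T6}
Final holders: {T1,T6} -> 2 thread(s)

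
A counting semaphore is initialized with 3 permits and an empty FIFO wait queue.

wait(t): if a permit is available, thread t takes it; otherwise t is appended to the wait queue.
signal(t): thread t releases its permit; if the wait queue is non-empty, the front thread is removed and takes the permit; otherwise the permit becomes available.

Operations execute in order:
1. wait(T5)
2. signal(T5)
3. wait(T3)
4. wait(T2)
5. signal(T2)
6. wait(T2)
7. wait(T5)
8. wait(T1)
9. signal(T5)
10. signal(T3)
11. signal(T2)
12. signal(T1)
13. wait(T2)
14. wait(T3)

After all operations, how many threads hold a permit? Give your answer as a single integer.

Step 1: wait(T5) -> count=2 queue=[] holders={T5}
Step 2: signal(T5) -> count=3 queue=[] holders={none}
Step 3: wait(T3) -> count=2 queue=[] holders={T3}
Step 4: wait(T2) -> count=1 queue=[] holders={T2,T3}
Step 5: signal(T2) -> count=2 queue=[] holders={T3}
Step 6: wait(T2) -> count=1 queue=[] holders={T2,T3}
Step 7: wait(T5) -> count=0 queue=[] holders={T2,T3,T5}
Step 8: wait(T1) -> count=0 queue=[T1] holders={T2,T3,T5}
Step 9: signal(T5) -> count=0 queue=[] holders={T1,T2,T3}
Step 10: signal(T3) -> count=1 queue=[] holders={T1,T2}
Step 11: signal(T2) -> count=2 queue=[] holders={T1}
Step 12: signal(T1) -> count=3 queue=[] holders={none}
Step 13: wait(T2) -> count=2 queue=[] holders={T2}
Step 14: wait(T3) -> count=1 queue=[] holders={T2,T3}
Final holders: {T2,T3} -> 2 thread(s)

Answer: 2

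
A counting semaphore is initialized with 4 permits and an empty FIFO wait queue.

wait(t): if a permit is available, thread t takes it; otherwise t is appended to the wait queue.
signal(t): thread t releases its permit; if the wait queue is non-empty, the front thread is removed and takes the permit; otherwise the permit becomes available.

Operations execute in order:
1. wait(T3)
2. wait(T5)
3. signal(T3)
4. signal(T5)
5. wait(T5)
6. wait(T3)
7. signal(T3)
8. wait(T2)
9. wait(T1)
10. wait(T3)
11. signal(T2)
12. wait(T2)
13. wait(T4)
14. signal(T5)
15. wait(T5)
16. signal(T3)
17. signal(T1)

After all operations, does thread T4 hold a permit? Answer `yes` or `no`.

Answer: yes

Derivation:
Step 1: wait(T3) -> count=3 queue=[] holders={T3}
Step 2: wait(T5) -> count=2 queue=[] holders={T3,T5}
Step 3: signal(T3) -> count=3 queue=[] holders={T5}
Step 4: signal(T5) -> count=4 queue=[] holders={none}
Step 5: wait(T5) -> count=3 queue=[] holders={T5}
Step 6: wait(T3) -> count=2 queue=[] holders={T3,T5}
Step 7: signal(T3) -> count=3 queue=[] holders={T5}
Step 8: wait(T2) -> count=2 queue=[] holders={T2,T5}
Step 9: wait(T1) -> count=1 queue=[] holders={T1,T2,T5}
Step 10: wait(T3) -> count=0 queue=[] holders={T1,T2,T3,T5}
Step 11: signal(T2) -> count=1 queue=[] holders={T1,T3,T5}
Step 12: wait(T2) -> count=0 queue=[] holders={T1,T2,T3,T5}
Step 13: wait(T4) -> count=0 queue=[T4] holders={T1,T2,T3,T5}
Step 14: signal(T5) -> count=0 queue=[] holders={T1,T2,T3,T4}
Step 15: wait(T5) -> count=0 queue=[T5] holders={T1,T2,T3,T4}
Step 16: signal(T3) -> count=0 queue=[] holders={T1,T2,T4,T5}
Step 17: signal(T1) -> count=1 queue=[] holders={T2,T4,T5}
Final holders: {T2,T4,T5} -> T4 in holders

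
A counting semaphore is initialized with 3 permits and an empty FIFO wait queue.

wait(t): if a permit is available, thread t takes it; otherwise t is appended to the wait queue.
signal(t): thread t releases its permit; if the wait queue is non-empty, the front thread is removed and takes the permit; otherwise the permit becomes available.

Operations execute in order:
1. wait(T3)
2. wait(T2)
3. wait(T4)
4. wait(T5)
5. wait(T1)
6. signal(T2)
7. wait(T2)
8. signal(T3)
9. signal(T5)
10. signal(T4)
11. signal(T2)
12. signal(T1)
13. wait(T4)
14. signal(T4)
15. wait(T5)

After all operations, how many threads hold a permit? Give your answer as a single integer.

Step 1: wait(T3) -> count=2 queue=[] holders={T3}
Step 2: wait(T2) -> count=1 queue=[] holders={T2,T3}
Step 3: wait(T4) -> count=0 queue=[] holders={T2,T3,T4}
Step 4: wait(T5) -> count=0 queue=[T5] holders={T2,T3,T4}
Step 5: wait(T1) -> count=0 queue=[T5,T1] holders={T2,T3,T4}
Step 6: signal(T2) -> count=0 queue=[T1] holders={T3,T4,T5}
Step 7: wait(T2) -> count=0 queue=[T1,T2] holders={T3,T4,T5}
Step 8: signal(T3) -> count=0 queue=[T2] holders={T1,T4,T5}
Step 9: signal(T5) -> count=0 queue=[] holders={T1,T2,T4}
Step 10: signal(T4) -> count=1 queue=[] holders={T1,T2}
Step 11: signal(T2) -> count=2 queue=[] holders={T1}
Step 12: signal(T1) -> count=3 queue=[] holders={none}
Step 13: wait(T4) -> count=2 queue=[] holders={T4}
Step 14: signal(T4) -> count=3 queue=[] holders={none}
Step 15: wait(T5) -> count=2 queue=[] holders={T5}
Final holders: {T5} -> 1 thread(s)

Answer: 1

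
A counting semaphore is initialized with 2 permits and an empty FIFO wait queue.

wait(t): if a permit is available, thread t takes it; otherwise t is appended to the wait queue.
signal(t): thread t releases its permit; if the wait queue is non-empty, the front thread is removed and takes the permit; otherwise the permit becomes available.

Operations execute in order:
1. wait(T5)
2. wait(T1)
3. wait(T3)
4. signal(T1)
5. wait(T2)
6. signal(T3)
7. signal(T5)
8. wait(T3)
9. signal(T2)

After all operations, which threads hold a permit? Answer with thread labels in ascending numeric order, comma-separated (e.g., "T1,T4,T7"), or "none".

Answer: T3

Derivation:
Step 1: wait(T5) -> count=1 queue=[] holders={T5}
Step 2: wait(T1) -> count=0 queue=[] holders={T1,T5}
Step 3: wait(T3) -> count=0 queue=[T3] holders={T1,T5}
Step 4: signal(T1) -> count=0 queue=[] holders={T3,T5}
Step 5: wait(T2) -> count=0 queue=[T2] holders={T3,T5}
Step 6: signal(T3) -> count=0 queue=[] holders={T2,T5}
Step 7: signal(T5) -> count=1 queue=[] holders={T2}
Step 8: wait(T3) -> count=0 queue=[] holders={T2,T3}
Step 9: signal(T2) -> count=1 queue=[] holders={T3}
Final holders: T3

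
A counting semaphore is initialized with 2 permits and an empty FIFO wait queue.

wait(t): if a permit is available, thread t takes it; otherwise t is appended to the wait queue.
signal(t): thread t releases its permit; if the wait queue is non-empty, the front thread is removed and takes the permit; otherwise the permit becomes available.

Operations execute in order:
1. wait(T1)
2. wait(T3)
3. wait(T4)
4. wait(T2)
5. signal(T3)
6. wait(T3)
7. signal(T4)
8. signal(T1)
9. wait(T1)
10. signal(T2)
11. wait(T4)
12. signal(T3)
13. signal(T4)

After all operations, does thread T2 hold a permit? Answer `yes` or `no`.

Answer: no

Derivation:
Step 1: wait(T1) -> count=1 queue=[] holders={T1}
Step 2: wait(T3) -> count=0 queue=[] holders={T1,T3}
Step 3: wait(T4) -> count=0 queue=[T4] holders={T1,T3}
Step 4: wait(T2) -> count=0 queue=[T4,T2] holders={T1,T3}
Step 5: signal(T3) -> count=0 queue=[T2] holders={T1,T4}
Step 6: wait(T3) -> count=0 queue=[T2,T3] holders={T1,T4}
Step 7: signal(T4) -> count=0 queue=[T3] holders={T1,T2}
Step 8: signal(T1) -> count=0 queue=[] holders={T2,T3}
Step 9: wait(T1) -> count=0 queue=[T1] holders={T2,T3}
Step 10: signal(T2) -> count=0 queue=[] holders={T1,T3}
Step 11: wait(T4) -> count=0 queue=[T4] holders={T1,T3}
Step 12: signal(T3) -> count=0 queue=[] holders={T1,T4}
Step 13: signal(T4) -> count=1 queue=[] holders={T1}
Final holders: {T1} -> T2 not in holders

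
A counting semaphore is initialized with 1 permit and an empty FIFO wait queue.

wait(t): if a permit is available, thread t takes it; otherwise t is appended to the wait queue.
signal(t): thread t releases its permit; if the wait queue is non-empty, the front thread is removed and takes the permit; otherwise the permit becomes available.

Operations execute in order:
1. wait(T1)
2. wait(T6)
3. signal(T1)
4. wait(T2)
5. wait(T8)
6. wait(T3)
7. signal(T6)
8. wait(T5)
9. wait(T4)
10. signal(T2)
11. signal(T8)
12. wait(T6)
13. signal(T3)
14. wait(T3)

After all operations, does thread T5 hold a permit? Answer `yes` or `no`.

Step 1: wait(T1) -> count=0 queue=[] holders={T1}
Step 2: wait(T6) -> count=0 queue=[T6] holders={T1}
Step 3: signal(T1) -> count=0 queue=[] holders={T6}
Step 4: wait(T2) -> count=0 queue=[T2] holders={T6}
Step 5: wait(T8) -> count=0 queue=[T2,T8] holders={T6}
Step 6: wait(T3) -> count=0 queue=[T2,T8,T3] holders={T6}
Step 7: signal(T6) -> count=0 queue=[T8,T3] holders={T2}
Step 8: wait(T5) -> count=0 queue=[T8,T3,T5] holders={T2}
Step 9: wait(T4) -> count=0 queue=[T8,T3,T5,T4] holders={T2}
Step 10: signal(T2) -> count=0 queue=[T3,T5,T4] holders={T8}
Step 11: signal(T8) -> count=0 queue=[T5,T4] holders={T3}
Step 12: wait(T6) -> count=0 queue=[T5,T4,T6] holders={T3}
Step 13: signal(T3) -> count=0 queue=[T4,T6] holders={T5}
Step 14: wait(T3) -> count=0 queue=[T4,T6,T3] holders={T5}
Final holders: {T5} -> T5 in holders

Answer: yes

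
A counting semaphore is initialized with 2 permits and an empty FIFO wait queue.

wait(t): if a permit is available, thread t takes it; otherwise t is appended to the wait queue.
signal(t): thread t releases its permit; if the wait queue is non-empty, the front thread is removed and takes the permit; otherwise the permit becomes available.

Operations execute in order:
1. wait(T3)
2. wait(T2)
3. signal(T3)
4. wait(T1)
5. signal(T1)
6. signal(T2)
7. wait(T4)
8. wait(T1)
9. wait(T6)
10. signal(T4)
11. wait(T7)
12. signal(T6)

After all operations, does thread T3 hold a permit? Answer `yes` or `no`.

Step 1: wait(T3) -> count=1 queue=[] holders={T3}
Step 2: wait(T2) -> count=0 queue=[] holders={T2,T3}
Step 3: signal(T3) -> count=1 queue=[] holders={T2}
Step 4: wait(T1) -> count=0 queue=[] holders={T1,T2}
Step 5: signal(T1) -> count=1 queue=[] holders={T2}
Step 6: signal(T2) -> count=2 queue=[] holders={none}
Step 7: wait(T4) -> count=1 queue=[] holders={T4}
Step 8: wait(T1) -> count=0 queue=[] holders={T1,T4}
Step 9: wait(T6) -> count=0 queue=[T6] holders={T1,T4}
Step 10: signal(T4) -> count=0 queue=[] holders={T1,T6}
Step 11: wait(T7) -> count=0 queue=[T7] holders={T1,T6}
Step 12: signal(T6) -> count=0 queue=[] holders={T1,T7}
Final holders: {T1,T7} -> T3 not in holders

Answer: no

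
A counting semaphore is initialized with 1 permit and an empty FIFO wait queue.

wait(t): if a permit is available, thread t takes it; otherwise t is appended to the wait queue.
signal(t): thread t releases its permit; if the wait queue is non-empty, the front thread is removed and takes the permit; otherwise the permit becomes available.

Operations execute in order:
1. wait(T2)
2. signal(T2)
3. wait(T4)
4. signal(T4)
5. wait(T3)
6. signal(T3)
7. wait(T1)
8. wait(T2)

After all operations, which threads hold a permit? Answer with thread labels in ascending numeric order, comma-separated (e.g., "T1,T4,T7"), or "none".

Answer: T1

Derivation:
Step 1: wait(T2) -> count=0 queue=[] holders={T2}
Step 2: signal(T2) -> count=1 queue=[] holders={none}
Step 3: wait(T4) -> count=0 queue=[] holders={T4}
Step 4: signal(T4) -> count=1 queue=[] holders={none}
Step 5: wait(T3) -> count=0 queue=[] holders={T3}
Step 6: signal(T3) -> count=1 queue=[] holders={none}
Step 7: wait(T1) -> count=0 queue=[] holders={T1}
Step 8: wait(T2) -> count=0 queue=[T2] holders={T1}
Final holders: T1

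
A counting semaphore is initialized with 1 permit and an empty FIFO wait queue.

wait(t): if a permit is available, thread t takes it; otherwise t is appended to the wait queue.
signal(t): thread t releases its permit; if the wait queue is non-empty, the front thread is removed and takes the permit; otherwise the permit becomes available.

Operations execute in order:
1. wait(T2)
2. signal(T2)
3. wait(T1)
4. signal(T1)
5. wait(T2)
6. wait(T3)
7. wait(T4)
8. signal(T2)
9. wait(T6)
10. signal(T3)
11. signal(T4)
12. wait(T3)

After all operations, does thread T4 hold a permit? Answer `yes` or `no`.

Answer: no

Derivation:
Step 1: wait(T2) -> count=0 queue=[] holders={T2}
Step 2: signal(T2) -> count=1 queue=[] holders={none}
Step 3: wait(T1) -> count=0 queue=[] holders={T1}
Step 4: signal(T1) -> count=1 queue=[] holders={none}
Step 5: wait(T2) -> count=0 queue=[] holders={T2}
Step 6: wait(T3) -> count=0 queue=[T3] holders={T2}
Step 7: wait(T4) -> count=0 queue=[T3,T4] holders={T2}
Step 8: signal(T2) -> count=0 queue=[T4] holders={T3}
Step 9: wait(T6) -> count=0 queue=[T4,T6] holders={T3}
Step 10: signal(T3) -> count=0 queue=[T6] holders={T4}
Step 11: signal(T4) -> count=0 queue=[] holders={T6}
Step 12: wait(T3) -> count=0 queue=[T3] holders={T6}
Final holders: {T6} -> T4 not in holders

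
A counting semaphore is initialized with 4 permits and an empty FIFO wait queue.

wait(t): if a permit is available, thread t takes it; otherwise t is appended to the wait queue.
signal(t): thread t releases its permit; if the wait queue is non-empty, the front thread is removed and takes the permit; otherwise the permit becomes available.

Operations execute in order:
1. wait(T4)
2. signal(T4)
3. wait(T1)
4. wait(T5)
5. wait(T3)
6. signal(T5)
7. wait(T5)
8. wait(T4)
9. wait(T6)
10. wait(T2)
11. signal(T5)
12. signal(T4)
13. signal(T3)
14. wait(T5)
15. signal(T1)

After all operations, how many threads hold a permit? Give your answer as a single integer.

Step 1: wait(T4) -> count=3 queue=[] holders={T4}
Step 2: signal(T4) -> count=4 queue=[] holders={none}
Step 3: wait(T1) -> count=3 queue=[] holders={T1}
Step 4: wait(T5) -> count=2 queue=[] holders={T1,T5}
Step 5: wait(T3) -> count=1 queue=[] holders={T1,T3,T5}
Step 6: signal(T5) -> count=2 queue=[] holders={T1,T3}
Step 7: wait(T5) -> count=1 queue=[] holders={T1,T3,T5}
Step 8: wait(T4) -> count=0 queue=[] holders={T1,T3,T4,T5}
Step 9: wait(T6) -> count=0 queue=[T6] holders={T1,T3,T4,T5}
Step 10: wait(T2) -> count=0 queue=[T6,T2] holders={T1,T3,T4,T5}
Step 11: signal(T5) -> count=0 queue=[T2] holders={T1,T3,T4,T6}
Step 12: signal(T4) -> count=0 queue=[] holders={T1,T2,T3,T6}
Step 13: signal(T3) -> count=1 queue=[] holders={T1,T2,T6}
Step 14: wait(T5) -> count=0 queue=[] holders={T1,T2,T5,T6}
Step 15: signal(T1) -> count=1 queue=[] holders={T2,T5,T6}
Final holders: {T2,T5,T6} -> 3 thread(s)

Answer: 3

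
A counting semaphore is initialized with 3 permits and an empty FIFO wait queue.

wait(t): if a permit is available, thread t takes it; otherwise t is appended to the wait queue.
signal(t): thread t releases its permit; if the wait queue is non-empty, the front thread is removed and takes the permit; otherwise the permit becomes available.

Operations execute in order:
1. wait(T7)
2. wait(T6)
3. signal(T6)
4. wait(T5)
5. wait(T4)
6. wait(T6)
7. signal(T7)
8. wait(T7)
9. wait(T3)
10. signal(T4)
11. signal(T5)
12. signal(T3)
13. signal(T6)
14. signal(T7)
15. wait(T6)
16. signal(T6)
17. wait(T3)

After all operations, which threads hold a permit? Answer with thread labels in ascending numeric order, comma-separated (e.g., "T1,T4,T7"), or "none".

Answer: T3

Derivation:
Step 1: wait(T7) -> count=2 queue=[] holders={T7}
Step 2: wait(T6) -> count=1 queue=[] holders={T6,T7}
Step 3: signal(T6) -> count=2 queue=[] holders={T7}
Step 4: wait(T5) -> count=1 queue=[] holders={T5,T7}
Step 5: wait(T4) -> count=0 queue=[] holders={T4,T5,T7}
Step 6: wait(T6) -> count=0 queue=[T6] holders={T4,T5,T7}
Step 7: signal(T7) -> count=0 queue=[] holders={T4,T5,T6}
Step 8: wait(T7) -> count=0 queue=[T7] holders={T4,T5,T6}
Step 9: wait(T3) -> count=0 queue=[T7,T3] holders={T4,T5,T6}
Step 10: signal(T4) -> count=0 queue=[T3] holders={T5,T6,T7}
Step 11: signal(T5) -> count=0 queue=[] holders={T3,T6,T7}
Step 12: signal(T3) -> count=1 queue=[] holders={T6,T7}
Step 13: signal(T6) -> count=2 queue=[] holders={T7}
Step 14: signal(T7) -> count=3 queue=[] holders={none}
Step 15: wait(T6) -> count=2 queue=[] holders={T6}
Step 16: signal(T6) -> count=3 queue=[] holders={none}
Step 17: wait(T3) -> count=2 queue=[] holders={T3}
Final holders: T3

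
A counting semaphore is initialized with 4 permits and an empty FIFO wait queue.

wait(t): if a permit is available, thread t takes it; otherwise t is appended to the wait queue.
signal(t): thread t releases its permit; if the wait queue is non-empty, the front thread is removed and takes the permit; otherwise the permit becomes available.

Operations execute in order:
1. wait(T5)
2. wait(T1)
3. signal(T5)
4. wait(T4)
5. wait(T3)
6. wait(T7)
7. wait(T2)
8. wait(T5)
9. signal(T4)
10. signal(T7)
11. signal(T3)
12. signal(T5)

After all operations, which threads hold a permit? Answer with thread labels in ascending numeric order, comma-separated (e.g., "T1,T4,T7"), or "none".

Answer: T1,T2

Derivation:
Step 1: wait(T5) -> count=3 queue=[] holders={T5}
Step 2: wait(T1) -> count=2 queue=[] holders={T1,T5}
Step 3: signal(T5) -> count=3 queue=[] holders={T1}
Step 4: wait(T4) -> count=2 queue=[] holders={T1,T4}
Step 5: wait(T3) -> count=1 queue=[] holders={T1,T3,T4}
Step 6: wait(T7) -> count=0 queue=[] holders={T1,T3,T4,T7}
Step 7: wait(T2) -> count=0 queue=[T2] holders={T1,T3,T4,T7}
Step 8: wait(T5) -> count=0 queue=[T2,T5] holders={T1,T3,T4,T7}
Step 9: signal(T4) -> count=0 queue=[T5] holders={T1,T2,T3,T7}
Step 10: signal(T7) -> count=0 queue=[] holders={T1,T2,T3,T5}
Step 11: signal(T3) -> count=1 queue=[] holders={T1,T2,T5}
Step 12: signal(T5) -> count=2 queue=[] holders={T1,T2}
Final holders: T1,T2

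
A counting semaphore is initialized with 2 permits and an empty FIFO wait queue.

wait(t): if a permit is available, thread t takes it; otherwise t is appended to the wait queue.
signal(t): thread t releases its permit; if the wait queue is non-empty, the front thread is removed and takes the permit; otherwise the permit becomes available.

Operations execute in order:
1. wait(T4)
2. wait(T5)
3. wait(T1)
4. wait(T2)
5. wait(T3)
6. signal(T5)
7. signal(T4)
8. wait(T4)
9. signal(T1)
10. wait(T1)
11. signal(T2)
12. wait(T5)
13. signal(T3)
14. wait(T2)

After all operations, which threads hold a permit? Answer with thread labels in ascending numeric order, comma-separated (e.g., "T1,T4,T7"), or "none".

Step 1: wait(T4) -> count=1 queue=[] holders={T4}
Step 2: wait(T5) -> count=0 queue=[] holders={T4,T5}
Step 3: wait(T1) -> count=0 queue=[T1] holders={T4,T5}
Step 4: wait(T2) -> count=0 queue=[T1,T2] holders={T4,T5}
Step 5: wait(T3) -> count=0 queue=[T1,T2,T3] holders={T4,T5}
Step 6: signal(T5) -> count=0 queue=[T2,T3] holders={T1,T4}
Step 7: signal(T4) -> count=0 queue=[T3] holders={T1,T2}
Step 8: wait(T4) -> count=0 queue=[T3,T4] holders={T1,T2}
Step 9: signal(T1) -> count=0 queue=[T4] holders={T2,T3}
Step 10: wait(T1) -> count=0 queue=[T4,T1] holders={T2,T3}
Step 11: signal(T2) -> count=0 queue=[T1] holders={T3,T4}
Step 12: wait(T5) -> count=0 queue=[T1,T5] holders={T3,T4}
Step 13: signal(T3) -> count=0 queue=[T5] holders={T1,T4}
Step 14: wait(T2) -> count=0 queue=[T5,T2] holders={T1,T4}
Final holders: T1,T4

Answer: T1,T4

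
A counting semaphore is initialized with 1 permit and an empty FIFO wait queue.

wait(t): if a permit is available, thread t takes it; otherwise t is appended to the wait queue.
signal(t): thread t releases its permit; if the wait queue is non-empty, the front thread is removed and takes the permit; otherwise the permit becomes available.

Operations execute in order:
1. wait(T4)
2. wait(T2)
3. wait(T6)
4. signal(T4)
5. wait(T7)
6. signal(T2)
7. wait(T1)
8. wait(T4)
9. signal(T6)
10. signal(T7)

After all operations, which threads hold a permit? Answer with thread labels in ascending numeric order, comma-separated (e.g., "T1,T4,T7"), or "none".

Answer: T1

Derivation:
Step 1: wait(T4) -> count=0 queue=[] holders={T4}
Step 2: wait(T2) -> count=0 queue=[T2] holders={T4}
Step 3: wait(T6) -> count=0 queue=[T2,T6] holders={T4}
Step 4: signal(T4) -> count=0 queue=[T6] holders={T2}
Step 5: wait(T7) -> count=0 queue=[T6,T7] holders={T2}
Step 6: signal(T2) -> count=0 queue=[T7] holders={T6}
Step 7: wait(T1) -> count=0 queue=[T7,T1] holders={T6}
Step 8: wait(T4) -> count=0 queue=[T7,T1,T4] holders={T6}
Step 9: signal(T6) -> count=0 queue=[T1,T4] holders={T7}
Step 10: signal(T7) -> count=0 queue=[T4] holders={T1}
Final holders: T1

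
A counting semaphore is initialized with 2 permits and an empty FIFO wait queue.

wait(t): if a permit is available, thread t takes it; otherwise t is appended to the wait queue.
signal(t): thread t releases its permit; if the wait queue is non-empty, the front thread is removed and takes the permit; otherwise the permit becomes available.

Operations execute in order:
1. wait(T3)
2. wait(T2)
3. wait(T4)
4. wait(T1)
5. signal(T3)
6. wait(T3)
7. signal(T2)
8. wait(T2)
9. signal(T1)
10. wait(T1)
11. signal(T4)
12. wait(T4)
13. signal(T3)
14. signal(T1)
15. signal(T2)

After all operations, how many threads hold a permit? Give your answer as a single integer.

Answer: 1

Derivation:
Step 1: wait(T3) -> count=1 queue=[] holders={T3}
Step 2: wait(T2) -> count=0 queue=[] holders={T2,T3}
Step 3: wait(T4) -> count=0 queue=[T4] holders={T2,T3}
Step 4: wait(T1) -> count=0 queue=[T4,T1] holders={T2,T3}
Step 5: signal(T3) -> count=0 queue=[T1] holders={T2,T4}
Step 6: wait(T3) -> count=0 queue=[T1,T3] holders={T2,T4}
Step 7: signal(T2) -> count=0 queue=[T3] holders={T1,T4}
Step 8: wait(T2) -> count=0 queue=[T3,T2] holders={T1,T4}
Step 9: signal(T1) -> count=0 queue=[T2] holders={T3,T4}
Step 10: wait(T1) -> count=0 queue=[T2,T1] holders={T3,T4}
Step 11: signal(T4) -> count=0 queue=[T1] holders={T2,T3}
Step 12: wait(T4) -> count=0 queue=[T1,T4] holders={T2,T3}
Step 13: signal(T3) -> count=0 queue=[T4] holders={T1,T2}
Step 14: signal(T1) -> count=0 queue=[] holders={T2,T4}
Step 15: signal(T2) -> count=1 queue=[] holders={T4}
Final holders: {T4} -> 1 thread(s)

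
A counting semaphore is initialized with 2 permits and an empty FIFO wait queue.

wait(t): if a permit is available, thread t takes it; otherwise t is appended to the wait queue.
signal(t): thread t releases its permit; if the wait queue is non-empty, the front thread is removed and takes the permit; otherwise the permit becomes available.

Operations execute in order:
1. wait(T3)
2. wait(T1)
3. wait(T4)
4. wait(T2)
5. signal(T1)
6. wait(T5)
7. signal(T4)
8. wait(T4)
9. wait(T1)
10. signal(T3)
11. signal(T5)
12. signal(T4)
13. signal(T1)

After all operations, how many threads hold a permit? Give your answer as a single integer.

Step 1: wait(T3) -> count=1 queue=[] holders={T3}
Step 2: wait(T1) -> count=0 queue=[] holders={T1,T3}
Step 3: wait(T4) -> count=0 queue=[T4] holders={T1,T3}
Step 4: wait(T2) -> count=0 queue=[T4,T2] holders={T1,T3}
Step 5: signal(T1) -> count=0 queue=[T2] holders={T3,T4}
Step 6: wait(T5) -> count=0 queue=[T2,T5] holders={T3,T4}
Step 7: signal(T4) -> count=0 queue=[T5] holders={T2,T3}
Step 8: wait(T4) -> count=0 queue=[T5,T4] holders={T2,T3}
Step 9: wait(T1) -> count=0 queue=[T5,T4,T1] holders={T2,T3}
Step 10: signal(T3) -> count=0 queue=[T4,T1] holders={T2,T5}
Step 11: signal(T5) -> count=0 queue=[T1] holders={T2,T4}
Step 12: signal(T4) -> count=0 queue=[] holders={T1,T2}
Step 13: signal(T1) -> count=1 queue=[] holders={T2}
Final holders: {T2} -> 1 thread(s)

Answer: 1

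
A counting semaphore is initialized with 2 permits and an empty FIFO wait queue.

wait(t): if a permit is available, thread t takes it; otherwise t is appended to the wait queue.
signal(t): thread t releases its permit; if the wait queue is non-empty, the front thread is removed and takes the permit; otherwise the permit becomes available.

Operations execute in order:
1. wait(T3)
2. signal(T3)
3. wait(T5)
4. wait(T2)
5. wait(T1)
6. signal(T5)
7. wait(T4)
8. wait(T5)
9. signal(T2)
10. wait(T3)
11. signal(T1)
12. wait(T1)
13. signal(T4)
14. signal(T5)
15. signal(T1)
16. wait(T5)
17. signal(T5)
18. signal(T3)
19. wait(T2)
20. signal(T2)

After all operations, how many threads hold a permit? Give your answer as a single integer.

Step 1: wait(T3) -> count=1 queue=[] holders={T3}
Step 2: signal(T3) -> count=2 queue=[] holders={none}
Step 3: wait(T5) -> count=1 queue=[] holders={T5}
Step 4: wait(T2) -> count=0 queue=[] holders={T2,T5}
Step 5: wait(T1) -> count=0 queue=[T1] holders={T2,T5}
Step 6: signal(T5) -> count=0 queue=[] holders={T1,T2}
Step 7: wait(T4) -> count=0 queue=[T4] holders={T1,T2}
Step 8: wait(T5) -> count=0 queue=[T4,T5] holders={T1,T2}
Step 9: signal(T2) -> count=0 queue=[T5] holders={T1,T4}
Step 10: wait(T3) -> count=0 queue=[T5,T3] holders={T1,T4}
Step 11: signal(T1) -> count=0 queue=[T3] holders={T4,T5}
Step 12: wait(T1) -> count=0 queue=[T3,T1] holders={T4,T5}
Step 13: signal(T4) -> count=0 queue=[T1] holders={T3,T5}
Step 14: signal(T5) -> count=0 queue=[] holders={T1,T3}
Step 15: signal(T1) -> count=1 queue=[] holders={T3}
Step 16: wait(T5) -> count=0 queue=[] holders={T3,T5}
Step 17: signal(T5) -> count=1 queue=[] holders={T3}
Step 18: signal(T3) -> count=2 queue=[] holders={none}
Step 19: wait(T2) -> count=1 queue=[] holders={T2}
Step 20: signal(T2) -> count=2 queue=[] holders={none}
Final holders: {none} -> 0 thread(s)

Answer: 0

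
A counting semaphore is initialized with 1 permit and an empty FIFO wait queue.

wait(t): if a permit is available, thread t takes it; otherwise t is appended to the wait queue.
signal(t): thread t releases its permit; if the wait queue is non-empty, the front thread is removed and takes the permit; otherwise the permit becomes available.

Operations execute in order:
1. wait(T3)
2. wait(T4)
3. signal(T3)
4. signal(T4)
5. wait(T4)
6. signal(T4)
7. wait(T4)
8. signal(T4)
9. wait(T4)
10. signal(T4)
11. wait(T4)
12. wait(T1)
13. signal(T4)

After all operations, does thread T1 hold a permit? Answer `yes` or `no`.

Step 1: wait(T3) -> count=0 queue=[] holders={T3}
Step 2: wait(T4) -> count=0 queue=[T4] holders={T3}
Step 3: signal(T3) -> count=0 queue=[] holders={T4}
Step 4: signal(T4) -> count=1 queue=[] holders={none}
Step 5: wait(T4) -> count=0 queue=[] holders={T4}
Step 6: signal(T4) -> count=1 queue=[] holders={none}
Step 7: wait(T4) -> count=0 queue=[] holders={T4}
Step 8: signal(T4) -> count=1 queue=[] holders={none}
Step 9: wait(T4) -> count=0 queue=[] holders={T4}
Step 10: signal(T4) -> count=1 queue=[] holders={none}
Step 11: wait(T4) -> count=0 queue=[] holders={T4}
Step 12: wait(T1) -> count=0 queue=[T1] holders={T4}
Step 13: signal(T4) -> count=0 queue=[] holders={T1}
Final holders: {T1} -> T1 in holders

Answer: yes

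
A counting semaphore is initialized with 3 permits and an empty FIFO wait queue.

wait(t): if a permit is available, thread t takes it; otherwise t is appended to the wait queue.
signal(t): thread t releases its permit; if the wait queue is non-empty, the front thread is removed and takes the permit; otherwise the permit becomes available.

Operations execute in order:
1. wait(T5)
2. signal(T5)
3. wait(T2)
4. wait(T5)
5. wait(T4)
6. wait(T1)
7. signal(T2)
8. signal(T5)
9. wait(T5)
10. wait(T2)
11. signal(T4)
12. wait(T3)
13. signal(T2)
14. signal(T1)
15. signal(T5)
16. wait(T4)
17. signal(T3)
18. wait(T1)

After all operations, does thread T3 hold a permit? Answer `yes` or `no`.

Step 1: wait(T5) -> count=2 queue=[] holders={T5}
Step 2: signal(T5) -> count=3 queue=[] holders={none}
Step 3: wait(T2) -> count=2 queue=[] holders={T2}
Step 4: wait(T5) -> count=1 queue=[] holders={T2,T5}
Step 5: wait(T4) -> count=0 queue=[] holders={T2,T4,T5}
Step 6: wait(T1) -> count=0 queue=[T1] holders={T2,T4,T5}
Step 7: signal(T2) -> count=0 queue=[] holders={T1,T4,T5}
Step 8: signal(T5) -> count=1 queue=[] holders={T1,T4}
Step 9: wait(T5) -> count=0 queue=[] holders={T1,T4,T5}
Step 10: wait(T2) -> count=0 queue=[T2] holders={T1,T4,T5}
Step 11: signal(T4) -> count=0 queue=[] holders={T1,T2,T5}
Step 12: wait(T3) -> count=0 queue=[T3] holders={T1,T2,T5}
Step 13: signal(T2) -> count=0 queue=[] holders={T1,T3,T5}
Step 14: signal(T1) -> count=1 queue=[] holders={T3,T5}
Step 15: signal(T5) -> count=2 queue=[] holders={T3}
Step 16: wait(T4) -> count=1 queue=[] holders={T3,T4}
Step 17: signal(T3) -> count=2 queue=[] holders={T4}
Step 18: wait(T1) -> count=1 queue=[] holders={T1,T4}
Final holders: {T1,T4} -> T3 not in holders

Answer: no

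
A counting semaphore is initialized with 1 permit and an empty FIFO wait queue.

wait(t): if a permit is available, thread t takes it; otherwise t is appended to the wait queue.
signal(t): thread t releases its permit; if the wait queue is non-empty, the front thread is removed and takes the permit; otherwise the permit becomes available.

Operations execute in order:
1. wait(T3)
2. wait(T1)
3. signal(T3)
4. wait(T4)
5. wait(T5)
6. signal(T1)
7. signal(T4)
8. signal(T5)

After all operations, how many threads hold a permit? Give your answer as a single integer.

Answer: 0

Derivation:
Step 1: wait(T3) -> count=0 queue=[] holders={T3}
Step 2: wait(T1) -> count=0 queue=[T1] holders={T3}
Step 3: signal(T3) -> count=0 queue=[] holders={T1}
Step 4: wait(T4) -> count=0 queue=[T4] holders={T1}
Step 5: wait(T5) -> count=0 queue=[T4,T5] holders={T1}
Step 6: signal(T1) -> count=0 queue=[T5] holders={T4}
Step 7: signal(T4) -> count=0 queue=[] holders={T5}
Step 8: signal(T5) -> count=1 queue=[] holders={none}
Final holders: {none} -> 0 thread(s)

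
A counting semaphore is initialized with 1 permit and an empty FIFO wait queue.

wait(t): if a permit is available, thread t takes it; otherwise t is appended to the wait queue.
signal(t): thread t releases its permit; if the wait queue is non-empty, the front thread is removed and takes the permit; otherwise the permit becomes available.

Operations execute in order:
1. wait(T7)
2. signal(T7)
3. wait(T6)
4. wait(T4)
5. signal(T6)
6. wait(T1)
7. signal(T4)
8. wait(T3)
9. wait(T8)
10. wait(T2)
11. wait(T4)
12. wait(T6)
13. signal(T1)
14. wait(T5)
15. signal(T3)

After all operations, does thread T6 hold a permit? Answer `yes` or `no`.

Answer: no

Derivation:
Step 1: wait(T7) -> count=0 queue=[] holders={T7}
Step 2: signal(T7) -> count=1 queue=[] holders={none}
Step 3: wait(T6) -> count=0 queue=[] holders={T6}
Step 4: wait(T4) -> count=0 queue=[T4] holders={T6}
Step 5: signal(T6) -> count=0 queue=[] holders={T4}
Step 6: wait(T1) -> count=0 queue=[T1] holders={T4}
Step 7: signal(T4) -> count=0 queue=[] holders={T1}
Step 8: wait(T3) -> count=0 queue=[T3] holders={T1}
Step 9: wait(T8) -> count=0 queue=[T3,T8] holders={T1}
Step 10: wait(T2) -> count=0 queue=[T3,T8,T2] holders={T1}
Step 11: wait(T4) -> count=0 queue=[T3,T8,T2,T4] holders={T1}
Step 12: wait(T6) -> count=0 queue=[T3,T8,T2,T4,T6] holders={T1}
Step 13: signal(T1) -> count=0 queue=[T8,T2,T4,T6] holders={T3}
Step 14: wait(T5) -> count=0 queue=[T8,T2,T4,T6,T5] holders={T3}
Step 15: signal(T3) -> count=0 queue=[T2,T4,T6,T5] holders={T8}
Final holders: {T8} -> T6 not in holders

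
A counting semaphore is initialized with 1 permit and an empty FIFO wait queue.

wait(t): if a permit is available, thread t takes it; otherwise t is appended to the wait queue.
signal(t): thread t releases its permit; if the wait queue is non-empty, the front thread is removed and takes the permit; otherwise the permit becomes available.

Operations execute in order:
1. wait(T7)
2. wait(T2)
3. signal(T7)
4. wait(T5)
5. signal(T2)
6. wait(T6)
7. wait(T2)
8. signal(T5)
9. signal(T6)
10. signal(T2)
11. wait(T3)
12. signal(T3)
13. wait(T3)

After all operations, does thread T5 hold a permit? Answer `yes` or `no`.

Step 1: wait(T7) -> count=0 queue=[] holders={T7}
Step 2: wait(T2) -> count=0 queue=[T2] holders={T7}
Step 3: signal(T7) -> count=0 queue=[] holders={T2}
Step 4: wait(T5) -> count=0 queue=[T5] holders={T2}
Step 5: signal(T2) -> count=0 queue=[] holders={T5}
Step 6: wait(T6) -> count=0 queue=[T6] holders={T5}
Step 7: wait(T2) -> count=0 queue=[T6,T2] holders={T5}
Step 8: signal(T5) -> count=0 queue=[T2] holders={T6}
Step 9: signal(T6) -> count=0 queue=[] holders={T2}
Step 10: signal(T2) -> count=1 queue=[] holders={none}
Step 11: wait(T3) -> count=0 queue=[] holders={T3}
Step 12: signal(T3) -> count=1 queue=[] holders={none}
Step 13: wait(T3) -> count=0 queue=[] holders={T3}
Final holders: {T3} -> T5 not in holders

Answer: no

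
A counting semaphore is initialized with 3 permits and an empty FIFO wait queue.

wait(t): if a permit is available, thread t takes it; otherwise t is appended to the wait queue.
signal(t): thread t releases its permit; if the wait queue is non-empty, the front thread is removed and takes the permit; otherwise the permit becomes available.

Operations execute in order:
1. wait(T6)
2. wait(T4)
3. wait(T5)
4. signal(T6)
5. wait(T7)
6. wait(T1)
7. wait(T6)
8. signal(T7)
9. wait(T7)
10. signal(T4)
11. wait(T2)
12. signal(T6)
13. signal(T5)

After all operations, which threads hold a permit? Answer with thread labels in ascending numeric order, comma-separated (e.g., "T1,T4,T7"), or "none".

Answer: T1,T2,T7

Derivation:
Step 1: wait(T6) -> count=2 queue=[] holders={T6}
Step 2: wait(T4) -> count=1 queue=[] holders={T4,T6}
Step 3: wait(T5) -> count=0 queue=[] holders={T4,T5,T6}
Step 4: signal(T6) -> count=1 queue=[] holders={T4,T5}
Step 5: wait(T7) -> count=0 queue=[] holders={T4,T5,T7}
Step 6: wait(T1) -> count=0 queue=[T1] holders={T4,T5,T7}
Step 7: wait(T6) -> count=0 queue=[T1,T6] holders={T4,T5,T7}
Step 8: signal(T7) -> count=0 queue=[T6] holders={T1,T4,T5}
Step 9: wait(T7) -> count=0 queue=[T6,T7] holders={T1,T4,T5}
Step 10: signal(T4) -> count=0 queue=[T7] holders={T1,T5,T6}
Step 11: wait(T2) -> count=0 queue=[T7,T2] holders={T1,T5,T6}
Step 12: signal(T6) -> count=0 queue=[T2] holders={T1,T5,T7}
Step 13: signal(T5) -> count=0 queue=[] holders={T1,T2,T7}
Final holders: T1,T2,T7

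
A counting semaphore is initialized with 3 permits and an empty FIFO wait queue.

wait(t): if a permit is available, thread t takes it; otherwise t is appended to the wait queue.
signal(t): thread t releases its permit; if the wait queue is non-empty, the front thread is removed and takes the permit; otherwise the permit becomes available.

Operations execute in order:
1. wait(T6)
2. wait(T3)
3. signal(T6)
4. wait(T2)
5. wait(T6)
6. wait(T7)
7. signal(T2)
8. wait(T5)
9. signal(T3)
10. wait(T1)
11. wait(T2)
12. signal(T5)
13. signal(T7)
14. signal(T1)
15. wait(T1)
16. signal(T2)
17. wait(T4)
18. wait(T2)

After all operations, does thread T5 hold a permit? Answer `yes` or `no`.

Step 1: wait(T6) -> count=2 queue=[] holders={T6}
Step 2: wait(T3) -> count=1 queue=[] holders={T3,T6}
Step 3: signal(T6) -> count=2 queue=[] holders={T3}
Step 4: wait(T2) -> count=1 queue=[] holders={T2,T3}
Step 5: wait(T6) -> count=0 queue=[] holders={T2,T3,T6}
Step 6: wait(T7) -> count=0 queue=[T7] holders={T2,T3,T6}
Step 7: signal(T2) -> count=0 queue=[] holders={T3,T6,T7}
Step 8: wait(T5) -> count=0 queue=[T5] holders={T3,T6,T7}
Step 9: signal(T3) -> count=0 queue=[] holders={T5,T6,T7}
Step 10: wait(T1) -> count=0 queue=[T1] holders={T5,T6,T7}
Step 11: wait(T2) -> count=0 queue=[T1,T2] holders={T5,T6,T7}
Step 12: signal(T5) -> count=0 queue=[T2] holders={T1,T6,T7}
Step 13: signal(T7) -> count=0 queue=[] holders={T1,T2,T6}
Step 14: signal(T1) -> count=1 queue=[] holders={T2,T6}
Step 15: wait(T1) -> count=0 queue=[] holders={T1,T2,T6}
Step 16: signal(T2) -> count=1 queue=[] holders={T1,T6}
Step 17: wait(T4) -> count=0 queue=[] holders={T1,T4,T6}
Step 18: wait(T2) -> count=0 queue=[T2] holders={T1,T4,T6}
Final holders: {T1,T4,T6} -> T5 not in holders

Answer: no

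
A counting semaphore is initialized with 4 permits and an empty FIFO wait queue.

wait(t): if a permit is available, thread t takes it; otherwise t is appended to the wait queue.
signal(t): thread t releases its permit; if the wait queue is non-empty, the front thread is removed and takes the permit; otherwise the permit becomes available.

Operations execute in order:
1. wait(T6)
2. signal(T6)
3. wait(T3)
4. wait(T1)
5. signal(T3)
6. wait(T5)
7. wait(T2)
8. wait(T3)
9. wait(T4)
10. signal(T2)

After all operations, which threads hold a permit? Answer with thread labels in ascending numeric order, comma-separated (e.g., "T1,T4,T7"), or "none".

Answer: T1,T3,T4,T5

Derivation:
Step 1: wait(T6) -> count=3 queue=[] holders={T6}
Step 2: signal(T6) -> count=4 queue=[] holders={none}
Step 3: wait(T3) -> count=3 queue=[] holders={T3}
Step 4: wait(T1) -> count=2 queue=[] holders={T1,T3}
Step 5: signal(T3) -> count=3 queue=[] holders={T1}
Step 6: wait(T5) -> count=2 queue=[] holders={T1,T5}
Step 7: wait(T2) -> count=1 queue=[] holders={T1,T2,T5}
Step 8: wait(T3) -> count=0 queue=[] holders={T1,T2,T3,T5}
Step 9: wait(T4) -> count=0 queue=[T4] holders={T1,T2,T3,T5}
Step 10: signal(T2) -> count=0 queue=[] holders={T1,T3,T4,T5}
Final holders: T1,T3,T4,T5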